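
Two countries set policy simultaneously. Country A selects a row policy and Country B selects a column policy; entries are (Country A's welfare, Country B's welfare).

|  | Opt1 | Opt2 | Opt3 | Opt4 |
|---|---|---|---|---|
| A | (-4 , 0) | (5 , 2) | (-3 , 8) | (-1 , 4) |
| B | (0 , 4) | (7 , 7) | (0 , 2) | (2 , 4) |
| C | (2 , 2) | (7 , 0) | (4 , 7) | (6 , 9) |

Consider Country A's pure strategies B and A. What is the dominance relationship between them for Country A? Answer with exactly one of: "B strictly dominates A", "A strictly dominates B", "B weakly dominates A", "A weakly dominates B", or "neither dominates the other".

B strictly dominates A

Compare B to A across every action of Country B: Opt1: 0>-4, Opt2: 7>5, Opt3: 0>-3, Opt4: 2>-1.
B gives a strictly higher payoff against every action of Country B, so B strictly dominates A.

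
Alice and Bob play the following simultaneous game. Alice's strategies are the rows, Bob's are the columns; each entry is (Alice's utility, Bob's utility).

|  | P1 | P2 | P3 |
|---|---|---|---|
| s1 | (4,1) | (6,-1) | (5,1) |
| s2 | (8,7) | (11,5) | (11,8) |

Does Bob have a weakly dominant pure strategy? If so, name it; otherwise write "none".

P3

P3 vs P1: s1: 1=1, s2: 8>7.
P3 vs P2: s1: 1>-1, s2: 8>5.
P3 is at least as good as every other strategy against every opponent action, so it is weakly dominant.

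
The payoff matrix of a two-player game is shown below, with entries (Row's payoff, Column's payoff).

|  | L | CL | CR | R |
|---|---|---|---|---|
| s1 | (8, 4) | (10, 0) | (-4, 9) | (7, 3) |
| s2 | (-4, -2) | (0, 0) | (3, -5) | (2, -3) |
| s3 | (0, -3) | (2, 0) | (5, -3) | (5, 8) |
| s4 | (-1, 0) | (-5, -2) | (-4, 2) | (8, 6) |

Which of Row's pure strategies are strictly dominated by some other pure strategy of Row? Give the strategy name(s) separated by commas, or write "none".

s1: no other strategy beats it everywhere (s2 at L (8>-4); s3 at L (8>0); s4 at L (8>-1)).
s3 strictly dominates s2 — L: 0>-4, CL: 2>0, CR: 5>3, R: 5>2.
s3 is not dominated — it holds its own against s1 at CR (5>-4); s2 at L (0>-4); s4 at L (0>-1).
s4 is not dominated — it holds its own against s1 at CR (-4=-4); s2 at L (-1>-4); s3 at R (8>5).

s2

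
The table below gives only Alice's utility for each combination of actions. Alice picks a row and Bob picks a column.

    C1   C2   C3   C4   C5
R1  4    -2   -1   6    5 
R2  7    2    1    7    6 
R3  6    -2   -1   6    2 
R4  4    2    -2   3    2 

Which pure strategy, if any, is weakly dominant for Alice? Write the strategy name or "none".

R2

R2 vs R1: C1: 7>4, C2: 2>-2, C3: 1>-1, C4: 7>6, C5: 6>5.
R2 vs R3: C1: 7>6, C2: 2>-2, C3: 1>-1, C4: 7>6, C5: 6>2.
R2 vs R4: C1: 7>4, C2: 2=2, C3: 1>-2, C4: 7>3, C5: 6>2.
R2 is at least as good as every other strategy against every opponent action, so it is weakly dominant.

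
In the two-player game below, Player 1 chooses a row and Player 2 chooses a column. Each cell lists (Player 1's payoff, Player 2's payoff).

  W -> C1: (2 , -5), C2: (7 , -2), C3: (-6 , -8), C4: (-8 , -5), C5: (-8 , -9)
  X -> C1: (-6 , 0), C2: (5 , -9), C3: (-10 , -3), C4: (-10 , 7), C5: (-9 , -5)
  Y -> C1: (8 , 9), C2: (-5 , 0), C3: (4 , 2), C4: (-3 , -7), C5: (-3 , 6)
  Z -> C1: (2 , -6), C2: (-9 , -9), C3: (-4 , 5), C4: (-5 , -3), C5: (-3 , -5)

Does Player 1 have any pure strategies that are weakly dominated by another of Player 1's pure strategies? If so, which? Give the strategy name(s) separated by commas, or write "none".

Nothing dominates W: X at C1 (2>-6); Y at C2 (7>-5); Z at C2 (7>-9).
W weakly dominates X — C1: 2>-6, C2: 7>5, C3: -6>-10, C4: -8>-10, C5: -8>-9.
Nothing dominates Y: W at C1 (8>2); X at C1 (8>-6); Z at C1 (8>2).
Z is weakly dominated by Y (C1: 8>2, C2: -5>-9, C3: 4>-4, C4: -3>-5, C5: -3=-3).

X, Z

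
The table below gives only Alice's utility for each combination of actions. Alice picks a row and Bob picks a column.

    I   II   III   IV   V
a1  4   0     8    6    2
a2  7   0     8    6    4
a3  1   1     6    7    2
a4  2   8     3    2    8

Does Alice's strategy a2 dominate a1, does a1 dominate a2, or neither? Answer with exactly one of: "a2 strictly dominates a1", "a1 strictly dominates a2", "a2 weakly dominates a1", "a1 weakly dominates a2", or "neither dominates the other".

a2 weakly dominates a1

a2's payoffs vs a1's, by Bob's action — I: 7>4, II: 0=0, III: 8=8, IV: 6=6, V: 4>2.
a2 is at least as good everywhere and strictly better somewhere (tied only at II, III, IV), so a2 weakly but not strictly dominates a1.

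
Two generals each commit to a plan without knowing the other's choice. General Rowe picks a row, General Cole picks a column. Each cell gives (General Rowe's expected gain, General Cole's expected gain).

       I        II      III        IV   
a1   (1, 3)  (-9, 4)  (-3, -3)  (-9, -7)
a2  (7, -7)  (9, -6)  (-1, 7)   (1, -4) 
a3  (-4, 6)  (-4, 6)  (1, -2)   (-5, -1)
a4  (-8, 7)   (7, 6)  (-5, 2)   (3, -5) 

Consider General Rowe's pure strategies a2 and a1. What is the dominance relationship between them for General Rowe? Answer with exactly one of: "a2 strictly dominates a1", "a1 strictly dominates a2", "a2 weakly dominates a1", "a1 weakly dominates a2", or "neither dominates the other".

a2's payoffs vs a1's, by General Cole's action — I: 7>1, II: 9>-9, III: -1>-3, IV: 1>-9.
Every comparison favours a2, so a2 strictly dominates a1.

a2 strictly dominates a1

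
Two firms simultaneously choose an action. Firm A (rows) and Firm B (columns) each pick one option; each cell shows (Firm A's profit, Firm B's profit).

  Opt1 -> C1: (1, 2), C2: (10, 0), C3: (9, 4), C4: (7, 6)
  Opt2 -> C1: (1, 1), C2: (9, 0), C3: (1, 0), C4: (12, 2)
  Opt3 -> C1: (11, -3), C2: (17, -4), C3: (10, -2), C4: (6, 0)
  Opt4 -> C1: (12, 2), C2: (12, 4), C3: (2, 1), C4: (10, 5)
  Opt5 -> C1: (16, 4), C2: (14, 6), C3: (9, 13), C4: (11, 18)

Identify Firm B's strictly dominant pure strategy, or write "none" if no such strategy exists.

C4 vs C1: Opt1: 6>2, Opt2: 2>1, Opt3: 0>-3, Opt4: 5>2, Opt5: 18>4.
C4 vs C2: Opt1: 6>0, Opt2: 2>0, Opt3: 0>-4, Opt4: 5>4, Opt5: 18>6.
C4 vs C3: Opt1: 6>4, Opt2: 2>0, Opt3: 0>-2, Opt4: 5>1, Opt5: 18>13.
C4 strictly beats every other strategy against every opponent action, so it is strictly dominant.

C4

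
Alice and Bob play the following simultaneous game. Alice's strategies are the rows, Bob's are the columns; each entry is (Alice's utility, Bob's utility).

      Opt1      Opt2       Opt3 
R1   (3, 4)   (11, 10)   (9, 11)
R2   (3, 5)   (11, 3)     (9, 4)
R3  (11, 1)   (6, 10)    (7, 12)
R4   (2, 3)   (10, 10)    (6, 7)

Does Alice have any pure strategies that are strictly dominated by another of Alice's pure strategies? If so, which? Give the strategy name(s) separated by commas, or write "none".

Nothing dominates R1: R2 at Opt1 (3=3); R3 at Opt2 (11>6); R4 at Opt1 (3>2).
Nothing dominates R2: R1 at Opt1 (3=3); R3 at Opt2 (11>6); R4 at Opt1 (3>2).
R3 is not dominated — it holds its own against R1 at Opt1 (11>3); R2 at Opt1 (11>3); R4 at Opt1 (11>2).
R4 is strictly dominated by R1 (Opt1: 3>2, Opt2: 11>10, Opt3: 9>6).

R4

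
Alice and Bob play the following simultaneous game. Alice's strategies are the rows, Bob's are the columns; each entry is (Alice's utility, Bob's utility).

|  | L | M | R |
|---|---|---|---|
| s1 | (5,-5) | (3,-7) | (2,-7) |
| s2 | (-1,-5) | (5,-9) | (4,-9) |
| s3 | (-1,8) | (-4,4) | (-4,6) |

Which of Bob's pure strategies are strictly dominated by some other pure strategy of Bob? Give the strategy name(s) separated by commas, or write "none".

L is not dominated — it holds its own against M at s1 (-5>-7); R at s1 (-5>-7).
M: dominated, since L does at least as well everywhere (s1: -5>-7, s2: -5>-9, s3: 8>4).
R: dominated, since L does at least as well everywhere (s1: -5>-7, s2: -5>-9, s3: 8>6).

M, R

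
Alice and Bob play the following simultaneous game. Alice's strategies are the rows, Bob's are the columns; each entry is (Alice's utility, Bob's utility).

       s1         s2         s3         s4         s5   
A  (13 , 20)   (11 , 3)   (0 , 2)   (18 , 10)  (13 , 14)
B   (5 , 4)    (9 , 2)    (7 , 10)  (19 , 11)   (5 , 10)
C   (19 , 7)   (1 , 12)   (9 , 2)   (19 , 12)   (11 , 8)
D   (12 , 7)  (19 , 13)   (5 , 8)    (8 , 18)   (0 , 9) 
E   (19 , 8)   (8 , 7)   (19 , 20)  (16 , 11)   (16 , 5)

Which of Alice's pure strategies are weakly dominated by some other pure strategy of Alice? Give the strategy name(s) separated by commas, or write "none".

Nothing dominates A: B at s1 (13>5); C at s2 (11>1); D at s1 (13>12); E at s2 (11>8).
B is not dominated — it holds its own against A at s3 (7>0); C at s2 (9>1); D at s3 (7>5); E at s2 (9>8).
C is not dominated — it holds its own against A at s1 (19>13); B at s1 (19>5); D at s1 (19>12); E at s4 (19>16).
D is not dominated — it holds its own against A at s2 (19>11); B at s1 (12>5); C at s2 (19>1); E at s2 (19>8).
Nothing dominates E: A at s1 (19>13); B at s1 (19>5); C at s2 (8>1); D at s1 (19>12).

none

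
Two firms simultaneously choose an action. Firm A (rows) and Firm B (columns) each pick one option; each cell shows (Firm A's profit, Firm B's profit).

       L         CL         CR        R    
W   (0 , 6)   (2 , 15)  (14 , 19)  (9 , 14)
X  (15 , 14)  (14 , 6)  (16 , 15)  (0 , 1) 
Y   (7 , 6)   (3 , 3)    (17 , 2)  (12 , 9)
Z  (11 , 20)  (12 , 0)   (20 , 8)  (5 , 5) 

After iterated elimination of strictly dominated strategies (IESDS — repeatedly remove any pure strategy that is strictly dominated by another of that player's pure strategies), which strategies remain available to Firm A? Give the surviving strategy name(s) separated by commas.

Firm A's strategy W is strictly dominated by Y (L: 7>0, CL: 3>2, CR: 17>14, R: 12>9) and is removed.
Column CL is eliminated: L beats it against every remaining row (X: 14>6, Y: 6>3, Z: 20>0).
Among the remaining strategies, none is strictly dominated by another pure strategy of the same player, so the elimination stops.
Surviving strategies — Firm A: {X, Y, Z}; Firm B: {L, CR, R}.

X, Y, Z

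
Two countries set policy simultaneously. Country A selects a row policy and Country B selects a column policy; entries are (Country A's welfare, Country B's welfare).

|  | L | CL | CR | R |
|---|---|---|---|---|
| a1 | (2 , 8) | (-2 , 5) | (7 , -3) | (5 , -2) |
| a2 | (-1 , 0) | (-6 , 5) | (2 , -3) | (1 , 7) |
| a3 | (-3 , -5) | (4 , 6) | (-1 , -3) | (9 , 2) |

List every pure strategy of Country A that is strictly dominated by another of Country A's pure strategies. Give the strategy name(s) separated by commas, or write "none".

a1: no other strategy beats it everywhere (a2 at L (2>-1); a3 at L (2>-3)).
a2: dominated, since a1 does at least as well everywhere (L: 2>-1, CL: -2>-6, CR: 7>2, R: 5>1).
a3: no other strategy beats it everywhere (a1 at CL (4>-2); a2 at CL (4>-6)).

a2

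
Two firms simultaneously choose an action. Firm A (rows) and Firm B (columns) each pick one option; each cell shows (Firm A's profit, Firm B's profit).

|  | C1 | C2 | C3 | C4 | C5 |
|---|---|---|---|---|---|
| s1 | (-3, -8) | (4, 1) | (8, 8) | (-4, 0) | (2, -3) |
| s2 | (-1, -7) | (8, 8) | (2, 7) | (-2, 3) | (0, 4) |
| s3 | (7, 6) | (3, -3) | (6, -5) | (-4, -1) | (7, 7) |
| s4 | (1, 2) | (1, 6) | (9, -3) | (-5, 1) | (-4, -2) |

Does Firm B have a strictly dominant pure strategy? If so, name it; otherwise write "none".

C1 fails to dominate C2 at s1 (-8<1).
C2 fails to dominate C1 at s3 (-3<6).
C3 fails to dominate C1 at s3 (-5<6).
C4 fails to dominate C1 at s3 (-1<6).
C5 fails to dominate C1 at s4 (-2<2).
No single strategy dominates all the others.

none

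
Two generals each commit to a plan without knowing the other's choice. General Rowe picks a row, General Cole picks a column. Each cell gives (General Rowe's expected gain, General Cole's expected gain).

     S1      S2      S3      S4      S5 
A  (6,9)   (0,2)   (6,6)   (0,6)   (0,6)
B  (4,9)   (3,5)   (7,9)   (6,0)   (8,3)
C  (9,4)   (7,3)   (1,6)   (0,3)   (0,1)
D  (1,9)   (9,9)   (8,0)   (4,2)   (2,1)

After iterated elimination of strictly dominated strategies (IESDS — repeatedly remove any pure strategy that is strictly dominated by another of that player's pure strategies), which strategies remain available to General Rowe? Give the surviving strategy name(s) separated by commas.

A, B, C, D

For General Cole, S1 strictly dominates S4 on the remaining rows (A: 9>6, B: 9>0, C: 4>3, D: 9>2); eliminate S4.
General Cole's strategy S5 is strictly dominated by S1 (A: 9>6, B: 9>3, C: 4>1, D: 9>1) and is removed.
Among the remaining strategies, none is strictly dominated by another pure strategy of the same player, so the elimination stops.
Surviving strategies — General Rowe: {A, B, C, D}; General Cole: {S1, S2, S3}.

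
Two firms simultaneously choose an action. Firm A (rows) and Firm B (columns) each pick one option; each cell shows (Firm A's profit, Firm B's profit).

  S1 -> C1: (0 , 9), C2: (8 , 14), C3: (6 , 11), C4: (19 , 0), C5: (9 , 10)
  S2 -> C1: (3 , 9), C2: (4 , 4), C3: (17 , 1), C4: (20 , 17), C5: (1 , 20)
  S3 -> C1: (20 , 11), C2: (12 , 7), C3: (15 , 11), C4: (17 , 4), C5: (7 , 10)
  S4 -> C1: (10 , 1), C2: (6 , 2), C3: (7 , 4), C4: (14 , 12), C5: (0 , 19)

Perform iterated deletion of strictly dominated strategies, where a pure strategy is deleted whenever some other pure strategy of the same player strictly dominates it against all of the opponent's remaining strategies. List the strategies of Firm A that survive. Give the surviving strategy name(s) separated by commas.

S1, S2, S3

For Firm A, S3 strictly dominates S4 on the remaining columns (C1: 20>10, C2: 12>6, C3: 15>7, C4: 17>14, C5: 7>0); eliminate S4.
Firm B's strategy C4 is strictly dominated by C5 (S1: 10>0, S2: 20>17, S3: 10>4) and is removed.
Among the remaining strategies, none is strictly dominated by another pure strategy of the same player, so the elimination stops.
Surviving strategies — Firm A: {S1, S2, S3}; Firm B: {C1, C2, C3, C5}.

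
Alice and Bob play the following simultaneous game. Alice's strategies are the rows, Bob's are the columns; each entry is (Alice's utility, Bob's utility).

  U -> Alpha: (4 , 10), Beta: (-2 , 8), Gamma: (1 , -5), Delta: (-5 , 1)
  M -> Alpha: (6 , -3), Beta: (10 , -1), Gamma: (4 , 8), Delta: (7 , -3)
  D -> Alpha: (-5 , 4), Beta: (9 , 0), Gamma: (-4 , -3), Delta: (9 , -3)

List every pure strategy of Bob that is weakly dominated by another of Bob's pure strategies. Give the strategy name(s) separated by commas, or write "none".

Delta

Nothing dominates Alpha: Beta at U (10>8); Gamma at U (10>-5); Delta at U (10>1).
Beta: no other strategy beats it everywhere (Alpha at M (-1>-3); Gamma at U (8>-5); Delta at U (8>1)).
Gamma is not dominated — it holds its own against Alpha at M (8>-3); Beta at M (8>-1); Delta at M (8>-3).
Delta is weakly dominated by Alpha (U: 10>1, M: -3=-3, D: 4>-3).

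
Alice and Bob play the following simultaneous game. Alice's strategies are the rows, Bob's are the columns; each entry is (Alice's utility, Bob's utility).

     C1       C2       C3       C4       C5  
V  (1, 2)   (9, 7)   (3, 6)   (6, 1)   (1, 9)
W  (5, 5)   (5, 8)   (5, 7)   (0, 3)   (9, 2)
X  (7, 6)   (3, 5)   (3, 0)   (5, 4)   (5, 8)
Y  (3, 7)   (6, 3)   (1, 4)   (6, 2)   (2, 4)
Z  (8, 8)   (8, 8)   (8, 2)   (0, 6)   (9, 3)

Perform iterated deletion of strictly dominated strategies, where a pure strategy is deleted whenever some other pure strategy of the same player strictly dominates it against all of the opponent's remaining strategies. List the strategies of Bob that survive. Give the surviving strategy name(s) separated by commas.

Column C4 is eliminated: C1 beats it against every remaining row (V: 2>1, W: 5>3, X: 6>4, Y: 7>2, Z: 8>6).
Alice's strategy X is strictly dominated by Z (C1: 8>7, C2: 8>3, C3: 8>3, C5: 9>5) and is removed.
Alice's strategy Y is strictly dominated by Z (C1: 8>3, C2: 8>6, C3: 8>1, C5: 9>2) and is removed.
Column C3 is eliminated: C2 beats it against every remaining row (V: 7>6, W: 8>7, Z: 8>2).
Among the remaining strategies, none is strictly dominated by another pure strategy of the same player, so the elimination stops.
Surviving strategies — Alice: {V, W, Z}; Bob: {C1, C2, C5}.

C1, C2, C5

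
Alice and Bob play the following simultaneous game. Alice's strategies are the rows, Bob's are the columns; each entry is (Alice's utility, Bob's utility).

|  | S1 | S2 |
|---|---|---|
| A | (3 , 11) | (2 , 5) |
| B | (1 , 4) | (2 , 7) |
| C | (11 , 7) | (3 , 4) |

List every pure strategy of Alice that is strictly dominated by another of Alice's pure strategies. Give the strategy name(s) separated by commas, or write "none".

A: dominated, since C does at least as well everywhere (S1: 11>3, S2: 3>2).
B is strictly dominated by C (S1: 11>1, S2: 3>2).
C is not dominated — it holds its own against A at S1 (11>3); B at S1 (11>1).

A, B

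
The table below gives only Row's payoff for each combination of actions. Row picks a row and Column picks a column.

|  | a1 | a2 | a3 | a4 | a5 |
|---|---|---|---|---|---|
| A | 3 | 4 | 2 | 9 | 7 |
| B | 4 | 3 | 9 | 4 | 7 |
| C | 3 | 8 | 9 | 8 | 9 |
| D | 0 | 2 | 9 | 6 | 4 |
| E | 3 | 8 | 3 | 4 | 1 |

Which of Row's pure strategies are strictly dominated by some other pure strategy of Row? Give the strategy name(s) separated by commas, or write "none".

Nothing dominates A: B at a2 (4>3); C at a1 (3=3); D at a1 (3>0); E at a1 (3=3).
Nothing dominates B: A at a1 (4>3); C at a1 (4>3); D at a1 (4>0); E at a1 (4>3).
C: no other strategy beats it everywhere (A at a1 (3=3); B at a2 (8>3); D at a1 (3>0); E at a1 (3=3)).
D: no other strategy beats it everywhere (A at a3 (9>2); B at a3 (9=9); C at a3 (9=9); E at a3 (9>3)).
E is not dominated — it holds its own against A at a1 (3=3); B at a2 (8>3); C at a1 (3=3); D at a1 (3>0).

none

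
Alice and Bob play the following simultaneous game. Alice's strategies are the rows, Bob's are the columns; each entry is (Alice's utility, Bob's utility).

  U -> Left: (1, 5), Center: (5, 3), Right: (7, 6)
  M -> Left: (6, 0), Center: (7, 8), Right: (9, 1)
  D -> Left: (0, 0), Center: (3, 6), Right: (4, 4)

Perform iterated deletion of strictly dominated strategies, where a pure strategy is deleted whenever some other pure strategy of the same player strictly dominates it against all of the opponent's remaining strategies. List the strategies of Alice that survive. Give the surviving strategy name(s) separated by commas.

Alice's strategy U is strictly dominated by M (Left: 6>1, Center: 7>5, Right: 9>7) and is removed.
For Alice, M strictly dominates D on the remaining columns (Left: 6>0, Center: 7>3, Right: 9>4); eliminate D.
Bob's strategy Left is strictly dominated by Center (M: 8>0) and is removed.
For Bob, Center strictly dominates Right on the remaining rows (M: 8>1); eliminate Right.
Among the remaining strategies, none is strictly dominated by another pure strategy of the same player, so the elimination stops.
Surviving strategies — Alice: {M}; Bob: {Center}.

M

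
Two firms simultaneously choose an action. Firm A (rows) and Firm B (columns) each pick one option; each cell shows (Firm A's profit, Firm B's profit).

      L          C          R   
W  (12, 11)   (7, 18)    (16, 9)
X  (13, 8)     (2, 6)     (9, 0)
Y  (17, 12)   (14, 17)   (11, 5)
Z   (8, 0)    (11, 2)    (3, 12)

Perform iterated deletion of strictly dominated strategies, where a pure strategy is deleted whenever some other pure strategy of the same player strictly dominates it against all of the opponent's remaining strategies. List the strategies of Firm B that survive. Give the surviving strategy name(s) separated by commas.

Firm A's strategy X is strictly dominated by Y (L: 17>13, C: 14>2, R: 11>9) and is removed.
For Firm A, Y strictly dominates Z on the remaining columns (L: 17>8, C: 14>11, R: 11>3); eliminate Z.
For Firm B, C strictly dominates L on the remaining rows (W: 18>11, Y: 17>12); eliminate L.
Firm B's strategy R is strictly dominated by C (W: 18>9, Y: 17>5) and is removed.
Row W is eliminated: Y beats it against every remaining column (C: 14>7).
Among the remaining strategies, none is strictly dominated by another pure strategy of the same player, so the elimination stops.
Surviving strategies — Firm A: {Y}; Firm B: {C}.

C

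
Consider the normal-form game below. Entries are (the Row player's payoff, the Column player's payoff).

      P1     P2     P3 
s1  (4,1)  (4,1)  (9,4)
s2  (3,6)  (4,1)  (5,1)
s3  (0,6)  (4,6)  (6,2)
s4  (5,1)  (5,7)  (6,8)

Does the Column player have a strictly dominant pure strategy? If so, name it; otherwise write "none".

none

P1 fails to dominate P2 at s1 (1=1).
P2 fails to dominate P1 at s1 (1=1).
P3 fails to dominate P1 at s2 (1<6).
No single strategy dominates all the others.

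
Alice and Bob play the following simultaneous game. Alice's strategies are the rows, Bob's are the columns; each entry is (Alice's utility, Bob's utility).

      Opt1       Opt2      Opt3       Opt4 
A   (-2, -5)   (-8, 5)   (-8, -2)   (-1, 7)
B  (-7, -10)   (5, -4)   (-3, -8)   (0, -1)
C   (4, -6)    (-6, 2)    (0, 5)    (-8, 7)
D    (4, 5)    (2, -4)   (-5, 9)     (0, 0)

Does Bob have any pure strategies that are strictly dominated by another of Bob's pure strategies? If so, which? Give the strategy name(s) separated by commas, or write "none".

Opt1, Opt2

Opt1: dominated, since Opt3 does at least as well everywhere (A: -2>-5, B: -8>-10, C: 5>-6, D: 9>5).
Opt2 is strictly dominated by Opt4 (A: 7>5, B: -1>-4, C: 7>2, D: 0>-4).
Nothing dominates Opt3: Opt1 at A (-2>-5); Opt2 at C (5>2); Opt4 at D (9>0).
Nothing dominates Opt4: Opt1 at A (7>-5); Opt2 at A (7>5); Opt3 at A (7>-2).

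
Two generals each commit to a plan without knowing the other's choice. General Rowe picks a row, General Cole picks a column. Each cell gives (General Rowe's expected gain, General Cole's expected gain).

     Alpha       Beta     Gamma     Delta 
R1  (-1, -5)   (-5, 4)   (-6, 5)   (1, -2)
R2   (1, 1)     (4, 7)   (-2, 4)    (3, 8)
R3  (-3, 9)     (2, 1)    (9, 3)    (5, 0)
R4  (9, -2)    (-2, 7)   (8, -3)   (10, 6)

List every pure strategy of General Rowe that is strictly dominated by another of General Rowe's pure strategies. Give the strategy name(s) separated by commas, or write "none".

R1: dominated, since R2 does at least as well everywhere (Alpha: 1>-1, Beta: 4>-5, Gamma: -2>-6, Delta: 3>1).
Nothing dominates R2: R1 at Alpha (1>-1); R3 at Alpha (1>-3); R4 at Beta (4>-2).
Nothing dominates R3: R1 at Beta (2>-5); R2 at Gamma (9>-2); R4 at Beta (2>-2).
Nothing dominates R4: R1 at Alpha (9>-1); R2 at Alpha (9>1); R3 at Alpha (9>-3).

R1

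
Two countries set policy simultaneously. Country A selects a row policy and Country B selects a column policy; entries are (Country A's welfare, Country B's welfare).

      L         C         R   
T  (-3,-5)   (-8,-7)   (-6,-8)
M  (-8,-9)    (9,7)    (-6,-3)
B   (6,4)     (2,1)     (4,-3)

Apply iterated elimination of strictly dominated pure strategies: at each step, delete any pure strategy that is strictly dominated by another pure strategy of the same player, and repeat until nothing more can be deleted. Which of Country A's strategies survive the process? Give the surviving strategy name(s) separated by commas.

For Country A, B strictly dominates T on the remaining columns (L: 6>-3, C: 2>-8, R: 4>-6); eliminate T.
For Country B, C strictly dominates R on the remaining rows (M: 7>-3, B: 1>-3); eliminate R.
Among the remaining strategies, none is strictly dominated by another pure strategy of the same player, so the elimination stops.
Surviving strategies — Country A: {M, B}; Country B: {L, C}.

M, B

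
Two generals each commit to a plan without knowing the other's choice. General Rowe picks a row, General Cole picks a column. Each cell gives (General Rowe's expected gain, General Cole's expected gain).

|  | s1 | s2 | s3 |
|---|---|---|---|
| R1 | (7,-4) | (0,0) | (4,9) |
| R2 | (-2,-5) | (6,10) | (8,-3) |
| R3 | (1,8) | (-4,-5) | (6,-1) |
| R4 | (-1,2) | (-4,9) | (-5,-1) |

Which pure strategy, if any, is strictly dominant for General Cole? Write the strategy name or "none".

s1 fails to dominate s2 at R1 (-4<0).
s2 fails to dominate s1 at R3 (-5<8).
s3 fails to dominate s1 at R3 (-1<8).
No single strategy dominates all the others.

none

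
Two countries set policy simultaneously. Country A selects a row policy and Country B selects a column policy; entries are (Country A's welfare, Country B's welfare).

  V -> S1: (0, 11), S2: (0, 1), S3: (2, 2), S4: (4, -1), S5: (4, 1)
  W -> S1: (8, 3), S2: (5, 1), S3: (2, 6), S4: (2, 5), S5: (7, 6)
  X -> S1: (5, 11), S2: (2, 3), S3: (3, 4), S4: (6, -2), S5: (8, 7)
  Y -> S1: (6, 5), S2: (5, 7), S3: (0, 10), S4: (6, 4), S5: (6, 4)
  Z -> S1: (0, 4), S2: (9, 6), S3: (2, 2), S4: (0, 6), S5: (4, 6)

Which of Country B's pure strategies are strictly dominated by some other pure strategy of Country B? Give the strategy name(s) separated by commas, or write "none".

S1 is not dominated — it holds its own against S2 at V (11>1); S3 at V (11>2); S4 at V (11>-1); S5 at V (11>1).
S2: no other strategy beats it everywhere (S1 at Y (7>5); S3 at Z (6>2); S4 at V (1>-1); S5 at V (1=1)).
S3: no other strategy beats it everywhere (S1 at W (6>3); S2 at V (2>1); S4 at V (2>-1); S5 at V (2>1)).
Nothing dominates S4: S1 at W (5>3); S2 at W (5>1); S3 at Z (6>2); S5 at Y (4=4).
S5: no other strategy beats it everywhere (S1 at W (6>3); S2 at V (1=1); S3 at W (6=6); S4 at V (1>-1)).

none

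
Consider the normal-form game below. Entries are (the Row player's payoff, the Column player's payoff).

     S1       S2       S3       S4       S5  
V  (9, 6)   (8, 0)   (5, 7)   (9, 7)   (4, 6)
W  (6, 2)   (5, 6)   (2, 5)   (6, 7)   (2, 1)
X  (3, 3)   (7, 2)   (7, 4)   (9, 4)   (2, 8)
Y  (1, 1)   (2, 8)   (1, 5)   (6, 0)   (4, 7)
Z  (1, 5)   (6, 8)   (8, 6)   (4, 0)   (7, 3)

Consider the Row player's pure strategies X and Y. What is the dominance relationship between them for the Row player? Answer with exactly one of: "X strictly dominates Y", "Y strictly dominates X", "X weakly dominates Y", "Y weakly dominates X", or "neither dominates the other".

X's payoffs vs Y's, by the Column player's action — S1: 3>1, S2: 7>2, S3: 7>1, S4: 9>6, S5: 2<4.
X does better at S1, S2, S3, S4 but worse at S5; neither strategy dominates the other.

neither dominates the other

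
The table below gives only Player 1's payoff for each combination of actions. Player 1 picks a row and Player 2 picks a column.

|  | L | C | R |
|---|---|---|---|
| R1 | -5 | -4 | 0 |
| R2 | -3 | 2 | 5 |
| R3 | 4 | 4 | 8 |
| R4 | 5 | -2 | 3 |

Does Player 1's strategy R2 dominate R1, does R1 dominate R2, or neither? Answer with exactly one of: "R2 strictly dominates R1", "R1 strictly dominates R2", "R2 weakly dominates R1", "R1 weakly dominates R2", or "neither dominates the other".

R2's payoffs vs R1's, by Player 2's action — L: -3>-5, C: 2>-4, R: 5>0.
Every comparison favours R2, so R2 strictly dominates R1.

R2 strictly dominates R1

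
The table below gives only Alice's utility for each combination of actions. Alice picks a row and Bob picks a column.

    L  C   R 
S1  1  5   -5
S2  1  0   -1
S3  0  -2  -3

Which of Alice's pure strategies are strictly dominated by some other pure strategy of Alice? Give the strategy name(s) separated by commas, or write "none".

S1 is not dominated — it holds its own against S2 at L (1=1); S3 at L (1>0).
S2 is not dominated — it holds its own against S1 at L (1=1); S3 at L (1>0).
S2 strictly dominates S3 — L: 1>0, C: 0>-2, R: -1>-3.

S3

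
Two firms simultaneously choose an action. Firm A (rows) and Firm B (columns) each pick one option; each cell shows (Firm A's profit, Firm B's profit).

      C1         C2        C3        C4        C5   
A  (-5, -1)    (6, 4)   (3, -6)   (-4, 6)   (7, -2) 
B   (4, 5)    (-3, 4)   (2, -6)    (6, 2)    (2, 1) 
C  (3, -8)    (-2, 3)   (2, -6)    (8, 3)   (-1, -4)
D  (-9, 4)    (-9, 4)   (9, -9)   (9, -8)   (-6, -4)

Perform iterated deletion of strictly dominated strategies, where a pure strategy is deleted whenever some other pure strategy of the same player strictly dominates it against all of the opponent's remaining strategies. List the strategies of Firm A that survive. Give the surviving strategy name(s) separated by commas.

A, B, C, D

Column C3 is eliminated: C2 beats it against every remaining row (A: 4>-6, B: 4>-6, C: 3>-6, D: 4>-9).
For Firm B, C2 strictly dominates C5 on the remaining rows (A: 4>-2, B: 4>1, C: 3>-4, D: 4>-4); eliminate C5.
Among the remaining strategies, none is strictly dominated by another pure strategy of the same player, so the elimination stops.
Surviving strategies — Firm A: {A, B, C, D}; Firm B: {C1, C2, C4}.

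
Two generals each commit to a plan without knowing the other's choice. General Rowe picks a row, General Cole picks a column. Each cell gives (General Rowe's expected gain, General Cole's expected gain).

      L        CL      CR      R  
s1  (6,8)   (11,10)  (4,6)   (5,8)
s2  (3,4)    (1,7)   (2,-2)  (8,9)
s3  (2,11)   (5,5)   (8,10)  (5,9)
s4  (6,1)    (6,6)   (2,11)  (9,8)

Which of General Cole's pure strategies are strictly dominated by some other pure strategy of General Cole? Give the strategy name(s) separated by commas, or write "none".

none

L: no other strategy beats it everywhere (CL at s3 (11>5); CR at s1 (8>6); R at s1 (8=8)).
CL: no other strategy beats it everywhere (L at s1 (10>8); CR at s1 (10>6); R at s1 (10>8)).
Nothing dominates CR: L at s4 (11>1); CL at s3 (10>5); R at s3 (10>9).
R is not dominated — it holds its own against L at s1 (8=8); CL at s2 (9>7); CR at s1 (8>6).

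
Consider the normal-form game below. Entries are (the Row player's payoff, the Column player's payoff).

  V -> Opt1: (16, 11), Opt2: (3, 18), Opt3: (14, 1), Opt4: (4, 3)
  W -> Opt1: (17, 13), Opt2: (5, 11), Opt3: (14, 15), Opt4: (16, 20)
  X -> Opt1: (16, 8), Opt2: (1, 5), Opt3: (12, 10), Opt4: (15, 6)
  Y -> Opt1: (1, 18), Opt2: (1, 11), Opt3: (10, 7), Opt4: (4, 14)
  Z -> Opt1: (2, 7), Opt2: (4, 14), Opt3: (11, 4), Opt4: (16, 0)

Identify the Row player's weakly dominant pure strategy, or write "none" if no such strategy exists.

W

W vs V: Opt1: 17>16, Opt2: 5>3, Opt3: 14=14, Opt4: 16>4.
W vs X: Opt1: 17>16, Opt2: 5>1, Opt3: 14>12, Opt4: 16>15.
W vs Y: Opt1: 17>1, Opt2: 5>1, Opt3: 14>10, Opt4: 16>4.
W vs Z: Opt1: 17>2, Opt2: 5>4, Opt3: 14>11, Opt4: 16=16.
W is at least as good as every other strategy against every opponent action, so it is weakly dominant.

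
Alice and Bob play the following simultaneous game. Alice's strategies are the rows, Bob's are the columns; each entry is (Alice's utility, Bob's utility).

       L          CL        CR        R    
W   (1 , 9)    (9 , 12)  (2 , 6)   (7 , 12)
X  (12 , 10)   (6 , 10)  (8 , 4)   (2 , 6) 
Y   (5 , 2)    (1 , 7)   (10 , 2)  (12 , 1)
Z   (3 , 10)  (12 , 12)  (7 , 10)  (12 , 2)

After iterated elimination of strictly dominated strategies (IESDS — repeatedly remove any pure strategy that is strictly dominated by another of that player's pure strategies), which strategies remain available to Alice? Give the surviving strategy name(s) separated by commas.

Alice's strategy W is strictly dominated by Z (L: 3>1, CL: 12>9, CR: 7>2, R: 12>7) and is removed.
For Bob, CL strictly dominates CR on the remaining rows (X: 10>4, Y: 7>2, Z: 12>10); eliminate CR.
Column R is eliminated: L beats it against every remaining row (X: 10>6, Y: 2>1, Z: 10>2).
For Alice, X strictly dominates Y on the remaining columns (L: 12>5, CL: 6>1); eliminate Y.
Among the remaining strategies, none is strictly dominated by another pure strategy of the same player, so the elimination stops.
Surviving strategies — Alice: {X, Z}; Bob: {L, CL}.

X, Z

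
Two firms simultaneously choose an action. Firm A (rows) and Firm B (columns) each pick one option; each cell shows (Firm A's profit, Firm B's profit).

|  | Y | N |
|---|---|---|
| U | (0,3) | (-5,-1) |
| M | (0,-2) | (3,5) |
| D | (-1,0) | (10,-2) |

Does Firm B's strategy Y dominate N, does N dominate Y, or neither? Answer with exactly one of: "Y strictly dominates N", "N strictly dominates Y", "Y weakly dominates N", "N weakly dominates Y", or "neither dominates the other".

Y's payoffs vs N's, by Firm A's action — U: 3>-1, M: -2<5, D: 0>-2.
Y does better at U, D but worse at M; neither strategy dominates the other.

neither dominates the other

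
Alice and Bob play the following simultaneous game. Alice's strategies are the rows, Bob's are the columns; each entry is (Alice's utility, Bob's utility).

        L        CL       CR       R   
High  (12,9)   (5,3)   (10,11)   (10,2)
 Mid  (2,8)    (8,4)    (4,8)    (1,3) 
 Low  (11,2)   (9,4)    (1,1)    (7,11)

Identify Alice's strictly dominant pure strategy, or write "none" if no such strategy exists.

High fails to dominate Mid at CL (5<8).
Mid fails to dominate High at L (2<12).
Low fails to dominate High at L (11<12).
No single strategy dominates all the others.

none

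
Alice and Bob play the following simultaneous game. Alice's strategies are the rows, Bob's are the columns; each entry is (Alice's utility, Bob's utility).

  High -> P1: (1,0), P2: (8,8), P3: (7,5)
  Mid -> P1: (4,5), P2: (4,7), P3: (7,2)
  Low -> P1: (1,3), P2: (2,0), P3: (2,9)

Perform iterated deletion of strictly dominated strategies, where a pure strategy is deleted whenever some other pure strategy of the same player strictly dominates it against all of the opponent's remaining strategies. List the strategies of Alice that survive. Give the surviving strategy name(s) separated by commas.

High

Alice's strategy Low is strictly dominated by Mid (P1: 4>1, P2: 4>2, P3: 7>2) and is removed.
Column P1 is eliminated: P2 beats it against every remaining row (High: 8>0, Mid: 7>5).
For Bob, P2 strictly dominates P3 on the remaining rows (High: 8>5, Mid: 7>2); eliminate P3.
For Alice, High strictly dominates Mid on the remaining columns (P2: 8>4); eliminate Mid.
Among the remaining strategies, none is strictly dominated by another pure strategy of the same player, so the elimination stops.
Surviving strategies — Alice: {High}; Bob: {P2}.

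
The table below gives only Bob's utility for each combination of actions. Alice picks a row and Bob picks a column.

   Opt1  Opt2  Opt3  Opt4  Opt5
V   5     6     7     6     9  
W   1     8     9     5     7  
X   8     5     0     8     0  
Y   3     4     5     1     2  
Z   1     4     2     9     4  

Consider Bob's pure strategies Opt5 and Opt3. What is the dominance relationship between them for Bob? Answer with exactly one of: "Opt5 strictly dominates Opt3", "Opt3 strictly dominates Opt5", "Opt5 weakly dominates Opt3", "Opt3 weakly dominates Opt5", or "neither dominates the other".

neither dominates the other

Opt5's payoffs vs Opt3's, by Alice's action — V: 9>7, W: 7<9, X: 0=0, Y: 2<5, Z: 4>2.
Opt5 does better at V, Z but worse at W, Y; neither strategy dominates the other.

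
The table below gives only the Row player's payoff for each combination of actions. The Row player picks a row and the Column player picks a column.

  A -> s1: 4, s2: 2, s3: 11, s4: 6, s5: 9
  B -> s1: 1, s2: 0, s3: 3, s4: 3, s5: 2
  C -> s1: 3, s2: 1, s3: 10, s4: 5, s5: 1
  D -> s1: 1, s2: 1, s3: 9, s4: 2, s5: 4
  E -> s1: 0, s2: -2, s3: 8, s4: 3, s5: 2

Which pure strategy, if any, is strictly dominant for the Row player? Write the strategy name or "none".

A

A vs B: s1: 4>1, s2: 2>0, s3: 11>3, s4: 6>3, s5: 9>2.
A vs C: s1: 4>3, s2: 2>1, s3: 11>10, s4: 6>5, s5: 9>1.
A vs D: s1: 4>1, s2: 2>1, s3: 11>9, s4: 6>2, s5: 9>4.
A vs E: s1: 4>0, s2: 2>-2, s3: 11>8, s4: 6>3, s5: 9>2.
A strictly beats every other strategy against every opponent action, so it is strictly dominant.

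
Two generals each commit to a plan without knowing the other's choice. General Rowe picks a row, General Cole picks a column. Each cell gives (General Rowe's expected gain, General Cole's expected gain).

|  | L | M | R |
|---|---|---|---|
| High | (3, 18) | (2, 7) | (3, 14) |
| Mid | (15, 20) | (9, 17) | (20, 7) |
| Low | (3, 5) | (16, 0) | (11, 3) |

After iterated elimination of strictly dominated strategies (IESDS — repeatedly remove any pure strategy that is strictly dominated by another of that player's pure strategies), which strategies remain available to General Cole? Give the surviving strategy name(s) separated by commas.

Row High is eliminated: Mid beats it against every remaining column (L: 15>3, M: 9>2, R: 20>3).
Column M is eliminated: L beats it against every remaining row (Mid: 20>17, Low: 5>0).
For General Rowe, Mid strictly dominates Low on the remaining columns (L: 15>3, R: 20>11); eliminate Low.
For General Cole, L strictly dominates R on the remaining rows (Mid: 20>7); eliminate R.
Among the remaining strategies, none is strictly dominated by another pure strategy of the same player, so the elimination stops.
Surviving strategies — General Rowe: {Mid}; General Cole: {L}.

L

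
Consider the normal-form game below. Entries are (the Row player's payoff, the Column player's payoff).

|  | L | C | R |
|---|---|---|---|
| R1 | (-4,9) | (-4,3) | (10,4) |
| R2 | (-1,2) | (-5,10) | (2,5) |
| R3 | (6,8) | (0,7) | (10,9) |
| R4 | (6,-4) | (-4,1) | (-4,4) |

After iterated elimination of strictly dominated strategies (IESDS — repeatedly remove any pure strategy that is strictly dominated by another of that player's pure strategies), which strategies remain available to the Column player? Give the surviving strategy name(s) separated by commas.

Row R2 is eliminated: R3 beats it against every remaining column (L: 6>-1, C: 0>-5, R: 10>2).
For the Column player, R strictly dominates C on the remaining rows (R1: 4>3, R3: 9>7, R4: 4>1); eliminate C.
Among the remaining strategies, none is strictly dominated by another pure strategy of the same player, so the elimination stops.
Surviving strategies — the Row player: {R1, R3, R4}; the Column player: {L, R}.

L, R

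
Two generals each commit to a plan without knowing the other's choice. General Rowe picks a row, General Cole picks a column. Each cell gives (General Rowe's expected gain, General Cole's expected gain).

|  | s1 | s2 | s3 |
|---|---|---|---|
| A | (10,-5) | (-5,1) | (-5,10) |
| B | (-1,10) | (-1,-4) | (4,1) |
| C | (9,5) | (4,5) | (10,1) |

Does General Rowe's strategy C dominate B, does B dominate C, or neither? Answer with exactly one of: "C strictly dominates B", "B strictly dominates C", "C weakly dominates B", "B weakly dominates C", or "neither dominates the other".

C strictly dominates B

C's payoffs vs B's, by General Cole's action — s1: 9>-1, s2: 4>-1, s3: 10>4.
C gives a strictly higher payoff against each choice by General Cole, so C strictly dominates B.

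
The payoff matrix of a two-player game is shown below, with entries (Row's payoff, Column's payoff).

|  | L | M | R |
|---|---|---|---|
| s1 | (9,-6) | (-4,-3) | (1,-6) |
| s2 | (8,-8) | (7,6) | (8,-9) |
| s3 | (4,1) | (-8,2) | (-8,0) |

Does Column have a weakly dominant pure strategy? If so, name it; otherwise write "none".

M vs L: s1: -3>-6, s2: 6>-8, s3: 2>1.
M vs R: s1: -3>-6, s2: 6>-9, s3: 2>0.
M is at least as good as every other strategy against every opponent action, so it is weakly dominant.

M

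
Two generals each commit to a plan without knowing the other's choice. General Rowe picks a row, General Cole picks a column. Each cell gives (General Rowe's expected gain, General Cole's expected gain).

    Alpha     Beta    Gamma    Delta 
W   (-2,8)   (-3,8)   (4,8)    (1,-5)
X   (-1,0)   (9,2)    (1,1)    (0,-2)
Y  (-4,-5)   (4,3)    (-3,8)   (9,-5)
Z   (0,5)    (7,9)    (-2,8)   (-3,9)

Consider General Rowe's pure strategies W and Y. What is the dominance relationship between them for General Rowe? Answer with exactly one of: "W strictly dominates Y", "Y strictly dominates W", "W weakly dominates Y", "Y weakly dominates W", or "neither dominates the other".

Compare W to Y across each choice by General Cole: Alpha: -2>-4, Beta: -3<4, Gamma: 4>-3, Delta: 1<9.
W does better at Alpha, Gamma but worse at Beta, Delta; neither strategy dominates the other.

neither dominates the other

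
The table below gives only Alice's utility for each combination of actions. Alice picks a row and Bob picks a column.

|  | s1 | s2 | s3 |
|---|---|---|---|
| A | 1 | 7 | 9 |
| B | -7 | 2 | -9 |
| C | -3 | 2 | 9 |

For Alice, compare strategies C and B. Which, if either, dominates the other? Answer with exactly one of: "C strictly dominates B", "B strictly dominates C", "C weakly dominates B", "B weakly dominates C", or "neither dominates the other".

C weakly dominates B

Compare C to B across each choice by Bob: s1: -3>-7, s2: 2=2, s3: 9>-9.
C is at least as good everywhere and strictly better somewhere (tied only at s2), so C weakly but not strictly dominates B.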